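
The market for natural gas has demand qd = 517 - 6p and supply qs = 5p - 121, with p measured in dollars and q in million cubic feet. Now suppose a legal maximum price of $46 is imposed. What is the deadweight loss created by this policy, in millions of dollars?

660

Without the control the market clears where 517 - 6p = 5p - 121, i.e. p* = 58 and q* = 169.
Since 46 < 58, the ceiling is binding.
At p = 46: qd = 517 - 6·46 = 241 and qs = 5·46 - 121 = 109.
Quantity traded falls to 109. At q = 109 the demand price is (517 - 109)/6 = 68 and the supply price is (121 + 109)/5 = 46.
Deadweight loss = ½ · (68 - 46) · (169 - 109) = ½ · 22 · 60 = 660.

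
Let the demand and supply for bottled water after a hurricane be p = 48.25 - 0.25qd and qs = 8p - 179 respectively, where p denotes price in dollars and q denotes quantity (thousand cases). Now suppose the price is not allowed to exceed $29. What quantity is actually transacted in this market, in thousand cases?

53

Rearranging demand gives qd = 193 - 4p. In a free market, 193 - 4p = 8p - 179 gives the equilibrium p* = 31, q* = 69.
The ceiling of 29 is below the equilibrium price 31, so it binds.
At p = 29: qd = 193 - 4·29 = 77 and qs = 8·29 - 179 = 53.
The quantity actually transacted is the short side, supply: 53.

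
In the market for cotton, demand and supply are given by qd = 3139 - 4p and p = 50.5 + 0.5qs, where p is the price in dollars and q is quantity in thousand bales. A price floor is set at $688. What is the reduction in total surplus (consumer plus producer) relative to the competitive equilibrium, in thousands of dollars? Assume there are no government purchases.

Rearranging supply gives qs = 2p - 101. Setting quantity demanded equal to quantity supplied, 3139 - 4p = 2p - 101, gives p* = 540 and q* = 979.
The floor of 688 is above the equilibrium price 540, so it binds.
At p = 688: qd = 3139 - 4·688 = 387 and qs = 2·688 - 101 = 1275.
Quantity traded falls to 387. At q = 387 the demand price is (3139 - 387)/4 = 688 and the supply price is (101 + 387)/2 = 244.
Deadweight loss = ½ · (688 - 244) · (979 - 387) = ½ · 444 · 592 = 131424.

131424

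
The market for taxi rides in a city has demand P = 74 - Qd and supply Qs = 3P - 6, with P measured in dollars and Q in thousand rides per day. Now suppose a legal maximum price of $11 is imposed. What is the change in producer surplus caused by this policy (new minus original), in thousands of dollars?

-364.5

Rearranging demand gives Qd = 74 - P. Setting quantity demanded equal to quantity supplied, 74 - P = 3P - 6, gives P* = 20 and Q* = 54.
Because the ceiling (11) lies below the market-clearing price, it is binding.
At P = 11: Qd = 74 - 11 = 63 and Qs = 3·11 - 6 = 27.
Producer surplus without the control is ½ · (20 - 2) · 54 = 486.
With the ceiling, producers sell 27 units at 11, so PS = ½ · (11 - 2) · 27 = 121.5.
Change in producer surplus = 121.5 - 486 = -364.5.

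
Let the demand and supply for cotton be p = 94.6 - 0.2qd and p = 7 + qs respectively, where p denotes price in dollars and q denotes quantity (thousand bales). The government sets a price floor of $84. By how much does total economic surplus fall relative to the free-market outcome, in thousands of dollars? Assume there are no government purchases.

240

Rearranging demand gives qd = 473 - 5p; rearranging supply gives qs = p - 7. Without the control the market clears where 473 - 5p = p - 7, i.e. p* = 80 and q* = 73.
The floor of 84 is above the equilibrium price 80, so it binds.
At p = 84: qd = 473 - 5·84 = 53 and qs = 84 - 7 = 77.
Quantity traded falls to 53. At q = 53 the demand price is (473 - 53)/5 = 84 and the supply price is 7 + 53 = 60.
Deadweight loss = ½ · (84 - 60) · (73 - 53) = ½ · 24 · 20 = 240.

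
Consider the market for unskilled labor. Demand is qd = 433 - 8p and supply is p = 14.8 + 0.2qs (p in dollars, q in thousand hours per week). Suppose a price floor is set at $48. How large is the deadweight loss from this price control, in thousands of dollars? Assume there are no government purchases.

Rearranging supply gives qs = 5p - 74. In a free market, 433 - 8p = 5p - 74 gives the equilibrium p* = 39, q* = 121.
Because the floor (48) lies above the market-clearing price, it is binding.
At p = 48: qd = 433 - 8·48 = 49 and qs = 5·48 - 74 = 166.
Quantity traded falls to 49. At q = 49 the demand price is (433 - 49)/8 = 48 and the supply price is (74 + 49)/5 = 24.6.
Deadweight loss = ½ · (48 - 24.6) · (121 - 49) = ½ · 23.4 · 72 = 842.4.

842.4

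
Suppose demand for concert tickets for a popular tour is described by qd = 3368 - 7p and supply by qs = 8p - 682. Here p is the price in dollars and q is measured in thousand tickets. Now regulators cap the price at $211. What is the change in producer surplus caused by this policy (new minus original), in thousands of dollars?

-73278

Setting quantity demanded equal to quantity supplied, 3368 - 7p = 8p - 682, gives p* = 270 and q* = 1478.
The ceiling of 211 is below the equilibrium price 270, so it binds.
At p = 211: qd = 3368 - 7·211 = 1891 and qs = 8·211 - 682 = 1006.
Producer surplus without the control is ½ · (270 - 85.25) · 1478 = 136530.25.
With the ceiling, producers sell 1006 units at 211, so PS = ½ · (211 - 85.25) · 1006 = 63252.25.
Change in producer surplus = 63252.25 - 136530.25 = -73278.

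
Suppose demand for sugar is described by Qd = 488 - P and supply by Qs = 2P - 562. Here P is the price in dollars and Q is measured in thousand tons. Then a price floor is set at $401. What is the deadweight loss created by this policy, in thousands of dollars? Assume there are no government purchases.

1950.75

Setting quantity demanded equal to quantity supplied, 488 - P = 2P - 562, gives P* = 350 and Q* = 138.
Since 401 > 350, the floor is binding.
At P = 401: Qd = 488 - 401 = 87 and Qs = 2·401 - 562 = 240.
Quantity traded falls to 87. At Q = 87 the demand price is 488 - 87 = 401 and the supply price is (562 + 87)/2 = 324.5.
Deadweight loss = ½ · (401 - 324.5) · (138 - 87) = ½ · 76.5 · 51 = 1950.75.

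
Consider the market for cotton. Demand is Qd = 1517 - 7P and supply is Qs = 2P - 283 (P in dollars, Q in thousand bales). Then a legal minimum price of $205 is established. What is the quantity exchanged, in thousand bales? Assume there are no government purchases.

Equilibrium: 1517 - 7P = 2P - 283, so 1800 = 9P and P* = 200, Q* = 117.
Since 205 > 200, the floor is binding.
At P = 205: Qd = 1517 - 7·205 = 82 and Qs = 2·205 - 283 = 127.
The quantity actually transacted is the short side, demand: 82.

82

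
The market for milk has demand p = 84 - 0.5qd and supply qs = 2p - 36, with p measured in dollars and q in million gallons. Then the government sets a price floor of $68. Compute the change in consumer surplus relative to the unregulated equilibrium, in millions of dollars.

-833

Rearranging demand gives qd = 168 - 2p. Without the control the market clears where 168 - 2p = 2p - 36, i.e. p* = 51 and q* = 66.
Since 68 > 51, the floor is binding.
At p = 68: qd = 168 - 2·68 = 32 and qs = 2·68 - 36 = 100.
Consumer surplus without the control is ½ · (84 - 51) · 66 = 1089.
With the floor, consumers buy 32 units at 68, so CS = ½ · (84 - 68) · 32 = 256.
Change in consumer surplus = 256 - 1089 = -833.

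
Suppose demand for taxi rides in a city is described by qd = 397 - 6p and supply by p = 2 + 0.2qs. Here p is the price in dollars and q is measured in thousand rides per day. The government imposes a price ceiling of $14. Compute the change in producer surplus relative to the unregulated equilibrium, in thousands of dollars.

Rearranging supply gives qs = 5p - 10. Equilibrium: 397 - 6p = 5p - 10, so 407 = 11p and p* = 37, q* = 175.
Since 14 < 37, the ceiling is binding.
At p = 14: qd = 397 - 6·14 = 313 and qs = 5·14 - 10 = 60.
Producer surplus without the control is ½ · (37 - 2) · 175 = 3062.5.
With the ceiling, producers sell 60 units at 14, so PS = ½ · (14 - 2) · 60 = 360.
Change in producer surplus = 360 - 3062.5 = -2702.5.

-2702.5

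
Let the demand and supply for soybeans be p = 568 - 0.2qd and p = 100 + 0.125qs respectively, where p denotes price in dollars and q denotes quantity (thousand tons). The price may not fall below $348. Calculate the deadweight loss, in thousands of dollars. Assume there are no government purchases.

18785

Rearranging demand gives qd = 2840 - 5p; rearranging supply gives qs = 8p - 800. Equilibrium: 2840 - 5p = 8p - 800, so 3640 = 13p and p* = 280, q* = 1440.
Because the floor (348) lies above the market-clearing price, it is binding.
At p = 348: qd = 2840 - 5·348 = 1100 and qs = 8·348 - 800 = 1984.
Quantity traded falls to 1100. At q = 1100 the demand price is (2840 - 1100)/5 = 348 and the supply price is (800 + 1100)/8 = 237.5.
Deadweight loss = ½ · (348 - 237.5) · (1440 - 1100) = ½ · 110.5 · 340 = 18785.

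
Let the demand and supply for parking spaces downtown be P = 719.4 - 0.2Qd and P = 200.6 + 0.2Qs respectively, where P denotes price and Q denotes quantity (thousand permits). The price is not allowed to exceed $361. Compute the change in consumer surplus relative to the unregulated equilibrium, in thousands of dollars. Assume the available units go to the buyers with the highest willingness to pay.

54895.5

Rearranging demand gives Qd = 3597 - 5P; rearranging supply gives Qs = 5P - 1003. In a free market, 3597 - 5P = 5P - 1003 gives the equilibrium P* = 460, Q* = 1297.
Because the ceiling (361) lies below the market-clearing price, it is binding.
At P = 361: Qd = 3597 - 5·361 = 1792 and Qs = 5·361 - 1003 = 802.
Consumer surplus without the control is ½ · (719.4 - 460) · 1297 = 168220.9.
With the ceiling, 802 units are sold at 361 (assume they go to the highest-value buyers). The demand price at Q = 802 is 559, so CS = ½ · [(719.4 - 361) + (559 - 361)] · 802 = 223116.4.
Change in consumer surplus = 223116.4 - 168220.9 = 54895.5.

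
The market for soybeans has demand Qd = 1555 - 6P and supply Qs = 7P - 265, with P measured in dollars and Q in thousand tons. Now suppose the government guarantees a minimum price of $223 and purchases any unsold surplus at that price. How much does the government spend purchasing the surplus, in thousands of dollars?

Setting quantity demanded equal to quantity supplied, 1555 - 6P = 7P - 265, gives P* = 140 and Q* = 715.
Because the floor (223) lies above the market-clearing price, it is binding.
At P = 223: Qd = 1555 - 6·223 = 217 and Qs = 7·223 - 265 = 1296.
Surplus = Qs - Qd = 1079.
Government expenditure = surplus × support price = 1079 × 223 = 240617.

240617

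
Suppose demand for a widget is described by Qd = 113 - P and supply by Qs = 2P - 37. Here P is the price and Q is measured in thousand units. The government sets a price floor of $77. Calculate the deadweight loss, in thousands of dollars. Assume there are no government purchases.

546.75

Equilibrium: 113 - P = 2P - 37, so 150 = 3P and P* = 50, Q* = 63.
The floor of 77 is above the equilibrium price 50, so it binds.
At P = 77: Qd = 113 - 77 = 36 and Qs = 2·77 - 37 = 117.
Quantity traded falls to 36. At Q = 36 the demand price is 113 - 36 = 77 and the supply price is (37 + 36)/2 = 36.5.
Deadweight loss = ½ · (77 - 36.5) · (63 - 36) = ½ · 40.5 · 27 = 546.75.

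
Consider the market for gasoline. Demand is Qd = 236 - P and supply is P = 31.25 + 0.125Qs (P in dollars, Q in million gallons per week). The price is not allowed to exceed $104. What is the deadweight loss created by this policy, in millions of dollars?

0

Rearranging supply gives Qs = 8P - 250. Setting quantity demanded equal to quantity supplied, 236 - P = 8P - 250, gives P* = 54 and Q* = 182.
Since 104 is above P* = 54, the ceiling does not bind and the free-market outcome prevails.
Since the control does not bind, no trades are prevented and deadweight loss is zero.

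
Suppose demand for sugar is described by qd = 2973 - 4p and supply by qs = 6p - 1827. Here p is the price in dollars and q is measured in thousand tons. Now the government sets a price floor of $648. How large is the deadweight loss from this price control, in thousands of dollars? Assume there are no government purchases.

Setting quantity demanded equal to quantity supplied, 2973 - 4p = 6p - 1827, gives p* = 480 and q* = 1053.
The floor of 648 is above the equilibrium price 480, so it binds.
At p = 648: qd = 2973 - 4·648 = 381 and qs = 6·648 - 1827 = 2061.
Quantity traded falls to 381. At q = 381 the demand price is (2973 - 381)/4 = 648 and the supply price is (1827 + 381)/6 = 368.
Deadweight loss = ½ · (648 - 368) · (1053 - 381) = ½ · 280 · 672 = 94080.

94080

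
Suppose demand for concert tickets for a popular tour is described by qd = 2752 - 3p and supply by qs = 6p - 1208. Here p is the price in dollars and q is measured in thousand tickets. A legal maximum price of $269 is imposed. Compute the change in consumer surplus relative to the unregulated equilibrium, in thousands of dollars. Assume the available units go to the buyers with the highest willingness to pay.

Equilibrium: 2752 - 3p = 6p - 1208, so 3960 = 9p and p* = 440, q* = 1432.
Since 269 < 440, the ceiling is binding.
At p = 269: qd = 2752 - 3·269 = 1945 and qs = 6·269 - 1208 = 406.
Consumer surplus without the control is ½ · (2752/3 - 440) · 1432 = 1025312/3.
With the ceiling, 406 units are sold at 269 (assume they go to the highest-value buyers). The demand price at q = 406 is 782, so CS = ½ · [(2752/3 - 269) + (782 - 269)] · 406 = 707252/3.
Change in consumer surplus = 707252/3 - 1025312/3 = -106020.

-106020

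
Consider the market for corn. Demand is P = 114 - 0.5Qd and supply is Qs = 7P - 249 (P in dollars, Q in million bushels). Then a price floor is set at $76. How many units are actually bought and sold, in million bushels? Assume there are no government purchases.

Rearranging demand gives Qd = 228 - 2P. Without the control the market clears where 228 - 2P = 7P - 249, i.e. P* = 53 and Q* = 122.
The floor of 76 is above the equilibrium price 53, so it binds.
At P = 76: Qd = 228 - 2·76 = 76 and Qs = 7·76 - 249 = 283.
The quantity actually transacted is the short side, demand: 76.

76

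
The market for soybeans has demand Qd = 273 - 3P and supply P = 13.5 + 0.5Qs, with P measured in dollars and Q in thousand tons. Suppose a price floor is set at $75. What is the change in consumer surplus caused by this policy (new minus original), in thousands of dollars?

Rearranging supply gives Qs = 2P - 27. Without the control the market clears where 273 - 3P = 2P - 27, i.e. P* = 60 and Q* = 93.
Since 75 > 60, the floor is binding.
At P = 75: Qd = 273 - 3·75 = 48 and Qs = 2·75 - 27 = 123.
Consumer surplus without the control is ½ · (91 - 60) · 93 = 1441.5.
With the floor, consumers buy 48 units at 75, so CS = ½ · (91 - 75) · 48 = 384.
Change in consumer surplus = 384 - 1441.5 = -1057.5.

-1057.5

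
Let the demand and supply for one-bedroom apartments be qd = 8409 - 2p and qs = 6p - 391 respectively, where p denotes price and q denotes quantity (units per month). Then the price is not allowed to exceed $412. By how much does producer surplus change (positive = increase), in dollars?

Setting quantity demanded equal to quantity supplied, 8409 - 2p = 6p - 391, gives p* = 1100 and q* = 6209.
The ceiling of 412 is below the equilibrium price 1100, so it binds.
At p = 412: qd = 8409 - 2·412 = 7585 and qs = 6·412 - 391 = 2081.
Producer surplus without the control is ½ · (1100 - 391/6) · 6209 = 38551681/12.
With the ceiling, producers sell 2081 units at 412, so PS = ½ · (412 - 391/6) · 2081 = 4330561/12.
Change in producer surplus = 4330561/12 - 38551681/12 = -2851760.

-2851760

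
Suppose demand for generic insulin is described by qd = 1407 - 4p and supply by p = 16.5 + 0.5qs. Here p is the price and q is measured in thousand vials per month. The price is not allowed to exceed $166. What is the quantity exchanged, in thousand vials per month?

Rearranging supply gives qs = 2p - 33. Equilibrium: 1407 - 4p = 2p - 33, so 1440 = 6p and p* = 240, q* = 447.
Since 166 < 240, the ceiling is binding.
At p = 166: qd = 1407 - 4·166 = 743 and qs = 2·166 - 33 = 299.
The quantity actually transacted is the short side, supply: 299.

299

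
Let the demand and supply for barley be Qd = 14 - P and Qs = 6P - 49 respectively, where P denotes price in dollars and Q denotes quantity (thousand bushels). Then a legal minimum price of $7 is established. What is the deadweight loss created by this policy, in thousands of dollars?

0

Without the control the market clears where 14 - P = 6P - 49, i.e. P* = 9 and Q* = 5.
Since 7 is below P* = 9, the floor does not bind and the free-market outcome prevails.
Since the control does not bind, no trades are prevented and deadweight loss is zero.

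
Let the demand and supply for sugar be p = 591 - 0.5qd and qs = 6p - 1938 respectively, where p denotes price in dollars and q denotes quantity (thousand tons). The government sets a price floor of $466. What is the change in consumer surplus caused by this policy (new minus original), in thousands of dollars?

Rearranging demand gives qd = 1182 - 2p. Equilibrium: 1182 - 2p = 6p - 1938, so 3120 = 8p and p* = 390, q* = 402.
The floor of 466 is above the equilibrium price 390, so it binds.
At p = 466: qd = 1182 - 2·466 = 250 and qs = 6·466 - 1938 = 858.
Consumer surplus without the control is ½ · (591 - 390) · 402 = 40401.
With the floor, consumers buy 250 units at 466, so CS = ½ · (591 - 466) · 250 = 15625.
Change in consumer surplus = 15625 - 40401 = -24776.

-24776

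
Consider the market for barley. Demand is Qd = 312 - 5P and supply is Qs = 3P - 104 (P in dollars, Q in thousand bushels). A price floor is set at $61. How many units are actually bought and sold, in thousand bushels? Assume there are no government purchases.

Without the control the market clears where 312 - 5P = 3P - 104, i.e. P* = 52 and Q* = 52.
Because the floor (61) lies above the market-clearing price, it is binding.
At P = 61: Qd = 312 - 5·61 = 7 and Qs = 3·61 - 104 = 79.
The quantity actually transacted is the short side, demand: 7.

7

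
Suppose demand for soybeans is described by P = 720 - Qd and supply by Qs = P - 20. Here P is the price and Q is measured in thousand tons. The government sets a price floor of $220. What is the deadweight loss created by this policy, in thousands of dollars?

0

Rearranging demand gives Qd = 720 - P. Equilibrium: 720 - P = P - 20, so 740 = 2P and P* = 370, Q* = 350.
Since 220 is below P* = 370, the floor does not bind and the free-market outcome prevails.
Since the control does not bind, no trades are prevented and deadweight loss is zero.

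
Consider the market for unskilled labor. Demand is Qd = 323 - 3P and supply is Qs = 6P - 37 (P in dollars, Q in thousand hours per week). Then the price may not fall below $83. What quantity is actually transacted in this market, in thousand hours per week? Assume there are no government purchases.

Without the control the market clears where 323 - 3P = 6P - 37, i.e. P* = 40 and Q* = 203.
Because the floor (83) lies above the market-clearing price, it is binding.
At P = 83: Qd = 323 - 3·83 = 74 and Qs = 6·83 - 37 = 461.
The quantity actually transacted is the short side, demand: 74.

74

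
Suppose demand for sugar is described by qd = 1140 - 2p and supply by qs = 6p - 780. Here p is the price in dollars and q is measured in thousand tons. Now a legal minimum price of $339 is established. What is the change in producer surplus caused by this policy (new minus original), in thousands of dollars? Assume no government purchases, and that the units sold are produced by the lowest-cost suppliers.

Equilibrium: 1140 - 2p = 6p - 780, so 1920 = 8p and p* = 240, q* = 660.
Because the floor (339) lies above the market-clearing price, it is binding.
At p = 339: qd = 1140 - 2·339 = 462 and qs = 6·339 - 780 = 1254.
Producer surplus without the control is ½ · (240 - 130) · 660 = 36300.
With the floor, 462 units are sold at 339. The supply price at q = 462 is 207, so PS = ½ · [(339 - 130) + (339 - 207)] · 462 = 78771.
Change in producer surplus = 78771 - 36300 = 42471.

42471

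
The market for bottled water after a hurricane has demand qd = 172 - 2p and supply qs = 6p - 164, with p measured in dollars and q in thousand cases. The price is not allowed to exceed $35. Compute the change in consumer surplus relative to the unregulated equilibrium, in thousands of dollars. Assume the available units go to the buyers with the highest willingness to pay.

-119

Equilibrium: 172 - 2p = 6p - 164, so 336 = 8p and p* = 42, q* = 88.
The ceiling of 35 is below the equilibrium price 42, so it binds.
At p = 35: qd = 172 - 2·35 = 102 and qs = 6·35 - 164 = 46.
Consumer surplus without the control is ½ · (86 - 42) · 88 = 1936.
With the ceiling, 46 units are sold at 35 (assume they go to the highest-value buyers). The demand price at q = 46 is 63, so CS = ½ · [(86 - 35) + (63 - 35)] · 46 = 1817.
Change in consumer surplus = 1817 - 1936 = -119.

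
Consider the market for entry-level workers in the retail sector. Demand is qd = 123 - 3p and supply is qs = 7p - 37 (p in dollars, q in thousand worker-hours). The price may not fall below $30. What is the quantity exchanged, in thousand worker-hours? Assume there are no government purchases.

33

Without the control the market clears where 123 - 3p = 7p - 37, i.e. p* = 16 and q* = 75.
The floor of 30 is above the equilibrium price 16, so it binds.
At p = 30: qd = 123 - 3·30 = 33 and qs = 7·30 - 37 = 173.
The quantity actually transacted is the short side, demand: 33.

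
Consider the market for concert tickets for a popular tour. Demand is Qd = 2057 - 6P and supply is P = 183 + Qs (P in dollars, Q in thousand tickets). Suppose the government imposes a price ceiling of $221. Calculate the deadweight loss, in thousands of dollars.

5717.25

Rearranging supply gives Qs = P - 183. Setting quantity demanded equal to quantity supplied, 2057 - 6P = P - 183, gives P* = 320 and Q* = 137.
Because the ceiling (221) lies below the market-clearing price, it is binding.
At P = 221: Qd = 2057 - 6·221 = 731 and Qs = 221 - 183 = 38.
Quantity traded falls to 38. At Q = 38 the demand price is (2057 - 38)/6 = 336.5 and the supply price is 183 + 38 = 221.
Deadweight loss = ½ · (336.5 - 221) · (137 - 38) = ½ · 115.5 · 99 = 5717.25.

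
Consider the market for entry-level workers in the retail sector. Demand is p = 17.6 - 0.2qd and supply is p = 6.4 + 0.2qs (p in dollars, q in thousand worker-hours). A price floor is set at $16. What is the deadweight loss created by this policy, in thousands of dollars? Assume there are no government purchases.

80

Rearranging demand gives qd = 88 - 5p; rearranging supply gives qs = 5p - 32. In a free market, 88 - 5p = 5p - 32 gives the equilibrium p* = 12, q* = 28.
Because the floor (16) lies above the market-clearing price, it is binding.
At p = 16: qd = 88 - 5·16 = 8 and qs = 5·16 - 32 = 48.
Quantity traded falls to 8. At q = 8 the demand price is (88 - 8)/5 = 16 and the supply price is (32 + 8)/5 = 8.
Deadweight loss = ½ · (16 - 8) · (28 - 8) = ½ · 8 · 20 = 80.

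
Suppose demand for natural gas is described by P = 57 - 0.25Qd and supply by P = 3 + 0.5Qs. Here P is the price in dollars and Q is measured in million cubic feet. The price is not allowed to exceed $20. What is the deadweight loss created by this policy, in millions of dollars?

541.5

Rearranging demand gives Qd = 228 - 4P; rearranging supply gives Qs = 2P - 6. Without the control the market clears where 228 - 4P = 2P - 6, i.e. P* = 39 and Q* = 72.
The ceiling of 20 is below the equilibrium price 39, so it binds.
At P = 20: Qd = 228 - 4·20 = 148 and Qs = 2·20 - 6 = 34.
Quantity traded falls to 34. At Q = 34 the demand price is (228 - 34)/4 = 48.5 and the supply price is (6 + 34)/2 = 20.
Deadweight loss = ½ · (48.5 - 20) · (72 - 34) = ½ · 28.5 · 38 = 541.5.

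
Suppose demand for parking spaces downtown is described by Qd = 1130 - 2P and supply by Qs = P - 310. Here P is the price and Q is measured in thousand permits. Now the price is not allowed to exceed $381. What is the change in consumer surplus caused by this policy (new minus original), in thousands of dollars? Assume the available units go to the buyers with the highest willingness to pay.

4578.75

Without the control the market clears where 1130 - 2P = P - 310, i.e. P* = 480 and Q* = 170.
The ceiling of 381 is below the equilibrium price 480, so it binds.
At P = 381: Qd = 1130 - 2·381 = 368 and Qs = 381 - 310 = 71.
Consumer surplus without the control is ½ · (565 - 480) · 170 = 7225.
With the ceiling, 71 units are sold at 381 (assume they go to the highest-value buyers). The demand price at Q = 71 is 529.5, so CS = ½ · [(565 - 381) + (529.5 - 381)] · 71 = 11803.75.
Change in consumer surplus = 11803.75 - 7225 = 4578.75.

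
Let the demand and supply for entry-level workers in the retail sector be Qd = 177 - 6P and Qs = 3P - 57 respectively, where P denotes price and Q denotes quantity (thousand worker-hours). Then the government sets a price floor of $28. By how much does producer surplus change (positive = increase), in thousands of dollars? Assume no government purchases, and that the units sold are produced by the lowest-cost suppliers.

-6

In a free market, 177 - 6P = 3P - 57 gives the equilibrium P* = 26, Q* = 21.
Since 28 > 26, the floor is binding.
At P = 28: Qd = 177 - 6·28 = 9 and Qs = 3·28 - 57 = 27.
Producer surplus without the control is ½ · (26 - 19) · 21 = 73.5.
With the floor, 9 units are sold at 28. The supply price at Q = 9 is 22, so PS = ½ · [(28 - 19) + (28 - 22)] · 9 = 67.5.
Change in producer surplus = 67.5 - 73.5 = -6.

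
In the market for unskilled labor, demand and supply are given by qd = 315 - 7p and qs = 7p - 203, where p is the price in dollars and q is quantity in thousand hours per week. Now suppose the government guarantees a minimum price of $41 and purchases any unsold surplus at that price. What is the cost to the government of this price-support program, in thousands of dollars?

Without the control the market clears where 315 - 7p = 7p - 203, i.e. p* = 37 and q* = 56.
The floor of 41 is above the equilibrium price 37, so it binds.
At p = 41: qd = 315 - 7·41 = 28 and qs = 7·41 - 203 = 84.
Surplus = qs - qd = 56.
Government expenditure = surplus × support price = 56 × 41 = 2296.

2296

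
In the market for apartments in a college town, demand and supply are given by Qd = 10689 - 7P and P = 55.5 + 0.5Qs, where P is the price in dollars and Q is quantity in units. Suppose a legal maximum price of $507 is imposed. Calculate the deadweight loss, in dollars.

Rearranging supply gives Qs = 2P - 111. Equilibrium: 10689 - 7P = 2P - 111, so 10800 = 9P and P* = 1200, Q* = 2289.
The ceiling of 507 is below the equilibrium price 1200, so it binds.
At P = 507: Qd = 10689 - 7·507 = 7140 and Qs = 2·507 - 111 = 903.
Quantity traded falls to 903. At Q = 903 the demand price is (10689 - 903)/7 = 1398 and the supply price is (111 + 903)/2 = 507.
Deadweight loss = ½ · (1398 - 507) · (2289 - 903) = ½ · 891 · 1386 = 617463.

617463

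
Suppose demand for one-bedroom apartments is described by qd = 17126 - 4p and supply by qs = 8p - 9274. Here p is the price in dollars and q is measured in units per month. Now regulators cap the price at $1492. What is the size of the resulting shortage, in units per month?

Equilibrium: 17126 - 4p = 8p - 9274, so 26400 = 12p and p* = 2200, q* = 8326.
The ceiling of 1492 is below the equilibrium price 2200, so it binds.
At p = 1492: qd = 17126 - 4·1492 = 11158 and qs = 8·1492 - 9274 = 2662.
Shortage = qd - qs = 11158 - 2662 = 8496.

8496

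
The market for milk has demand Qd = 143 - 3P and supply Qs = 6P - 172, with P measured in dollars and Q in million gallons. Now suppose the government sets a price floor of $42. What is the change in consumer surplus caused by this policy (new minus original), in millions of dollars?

Equilibrium: 143 - 3P = 6P - 172, so 315 = 9P and P* = 35, Q* = 38.
Because the floor (42) lies above the market-clearing price, it is binding.
At P = 42: Qd = 143 - 3·42 = 17 and Qs = 6·42 - 172 = 80.
Consumer surplus without the control is ½ · (143/3 - 35) · 38 = 722/3.
With the floor, consumers buy 17 units at 42, so CS = ½ · (143/3 - 42) · 17 = 289/6.
Change in consumer surplus = 289/6 - 722/3 = -192.5.

-192.5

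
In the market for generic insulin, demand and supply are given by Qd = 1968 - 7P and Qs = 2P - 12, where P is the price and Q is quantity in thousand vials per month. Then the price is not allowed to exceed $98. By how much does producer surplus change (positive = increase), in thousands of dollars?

-37332

Without the control the market clears where 1968 - 7P = 2P - 12, i.e. P* = 220 and Q* = 428.
Since 98 < 220, the ceiling is binding.
At P = 98: Qd = 1968 - 7·98 = 1282 and Qs = 2·98 - 12 = 184.
Producer surplus without the control is ½ · (220 - 6) · 428 = 45796.
With the ceiling, producers sell 184 units at 98, so PS = ½ · (98 - 6) · 184 = 8464.
Change in producer surplus = 8464 - 45796 = -37332.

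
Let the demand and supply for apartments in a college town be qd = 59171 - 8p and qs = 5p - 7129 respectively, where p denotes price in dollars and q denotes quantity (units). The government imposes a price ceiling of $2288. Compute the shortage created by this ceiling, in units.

36556

Without the control the market clears where 59171 - 8p = 5p - 7129, i.e. p* = 5100 and q* = 18371.
Since 2288 < 5100, the ceiling is binding.
At p = 2288: qd = 59171 - 8·2288 = 40867 and qs = 5·2288 - 7129 = 4311.
Shortage = qd - qs = 40867 - 4311 = 36556.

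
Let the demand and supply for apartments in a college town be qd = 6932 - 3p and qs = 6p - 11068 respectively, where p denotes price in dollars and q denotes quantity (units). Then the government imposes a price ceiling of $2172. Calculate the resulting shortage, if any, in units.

Without the control the market clears where 6932 - 3p = 6p - 11068, i.e. p* = 2000 and q* = 932.
Since 2172 is above p* = 2000, the ceiling does not bind and the free-market outcome prevails.
Since the control does not bind, there is no shortage.

0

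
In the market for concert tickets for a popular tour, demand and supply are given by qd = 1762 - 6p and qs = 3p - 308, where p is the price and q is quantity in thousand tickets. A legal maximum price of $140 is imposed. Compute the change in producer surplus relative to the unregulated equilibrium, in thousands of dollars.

-22230

Equilibrium: 1762 - 6p = 3p - 308, so 2070 = 9p and p* = 230, q* = 382.
The ceiling of 140 is below the equilibrium price 230, so it binds.
At p = 140: qd = 1762 - 6·140 = 922 and qs = 3·140 - 308 = 112.
Producer surplus without the control is ½ · (230 - 308/3) · 382 = 72962/3.
With the ceiling, producers sell 112 units at 140, so PS = ½ · (140 - 308/3) · 112 = 6272/3.
Change in producer surplus = 6272/3 - 72962/3 = -22230.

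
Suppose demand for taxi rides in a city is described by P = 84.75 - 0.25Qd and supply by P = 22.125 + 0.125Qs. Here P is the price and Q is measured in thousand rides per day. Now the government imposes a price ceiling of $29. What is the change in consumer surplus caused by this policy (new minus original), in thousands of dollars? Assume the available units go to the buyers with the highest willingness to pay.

-798

Rearranging demand gives Qd = 339 - 4P; rearranging supply gives Qs = 8P - 177. Equilibrium: 339 - 4P = 8P - 177, so 516 = 12P and P* = 43, Q* = 167.
The ceiling of 29 is below the equilibrium price 43, so it binds.
At P = 29: Qd = 339 - 4·29 = 223 and Qs = 8·29 - 177 = 55.
Consumer surplus without the control is ½ · (84.75 - 43) · 167 = 3486.125.
With the ceiling, 55 units are sold at 29 (assume they go to the highest-value buyers). The demand price at Q = 55 is 71, so CS = ½ · [(84.75 - 29) + (71 - 29)] · 55 = 2688.125.
Change in consumer surplus = 2688.125 - 3486.125 = -798.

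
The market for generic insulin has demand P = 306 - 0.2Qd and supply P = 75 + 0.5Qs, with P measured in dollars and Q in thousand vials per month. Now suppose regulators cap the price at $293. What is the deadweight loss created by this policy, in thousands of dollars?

0

Rearranging demand gives Qd = 1530 - 5P; rearranging supply gives Qs = 2P - 150. Setting quantity demanded equal to quantity supplied, 1530 - 5P = 2P - 150, gives P* = 240 and Q* = 330.
Since 293 is above P* = 240, the ceiling does not bind and the free-market outcome prevails.
Since the control does not bind, no trades are prevented and deadweight loss is zero.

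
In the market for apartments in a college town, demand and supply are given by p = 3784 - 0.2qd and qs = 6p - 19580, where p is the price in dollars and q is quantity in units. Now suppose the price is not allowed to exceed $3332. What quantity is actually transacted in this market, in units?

412

Rearranging demand gives qd = 18920 - 5p. Equilibrium: 18920 - 5p = 6p - 19580, so 38500 = 11p and p* = 3500, q* = 1420.
Since 3332 < 3500, the ceiling is binding.
At p = 3332: qd = 18920 - 5·3332 = 2260 and qs = 6·3332 - 19580 = 412.
The quantity actually transacted is the short side, supply: 412.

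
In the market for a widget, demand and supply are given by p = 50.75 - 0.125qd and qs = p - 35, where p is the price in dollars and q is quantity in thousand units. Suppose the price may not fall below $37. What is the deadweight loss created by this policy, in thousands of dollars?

Rearranging demand gives qd = 406 - 8p. Equilibrium: 406 - 8p = p - 35, so 441 = 9p and p* = 49, q* = 14.
The floor of 37 is below the equilibrium price 49, so it is not binding; the market clears at p* = 49, q* = 14.
Since the control does not bind, no trades are prevented and deadweight loss is zero.

0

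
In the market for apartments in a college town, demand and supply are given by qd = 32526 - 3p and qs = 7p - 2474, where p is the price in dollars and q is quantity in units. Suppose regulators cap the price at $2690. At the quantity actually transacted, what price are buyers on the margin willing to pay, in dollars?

5390

Setting quantity demanded equal to quantity supplied, 32526 - 3p = 7p - 2474, gives p* = 3500 and q* = 22026.
The ceiling of 2690 is below the equilibrium price 3500, so it binds.
At p = 2690: qd = 32526 - 3·2690 = 24456 and qs = 7·2690 - 2474 = 16356.
Only 16356 units reach the market. On the demand curve, the marginal buyer's willingness to pay at q = 16356 is (32526 - 16356)/3 = 5390.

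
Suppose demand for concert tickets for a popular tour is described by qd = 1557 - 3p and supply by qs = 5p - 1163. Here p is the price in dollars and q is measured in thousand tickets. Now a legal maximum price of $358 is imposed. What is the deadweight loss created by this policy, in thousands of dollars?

Without the control the market clears where 1557 - 3p = 5p - 1163, i.e. p* = 340 and q* = 537.
The ceiling of 358 is above the equilibrium price 340, so it is not binding; the market clears at p* = 340, q* = 537.
Since the control does not bind, no trades are prevented and deadweight loss is zero.

0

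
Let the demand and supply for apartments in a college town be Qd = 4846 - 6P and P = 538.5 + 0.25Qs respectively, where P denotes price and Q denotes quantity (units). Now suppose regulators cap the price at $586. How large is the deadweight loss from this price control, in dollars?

43320

Rearranging supply gives Qs = 4P - 2154. Without the control the market clears where 4846 - 6P = 4P - 2154, i.e. P* = 700 and Q* = 646.
Because the ceiling (586) lies below the market-clearing price, it is binding.
At P = 586: Qd = 4846 - 6·586 = 1330 and Qs = 4·586 - 2154 = 190.
Quantity traded falls to 190. At Q = 190 the demand price is (4846 - 190)/6 = 776 and the supply price is (2154 + 190)/4 = 586.
Deadweight loss = ½ · (776 - 586) · (646 - 190) = ½ · 190 · 456 = 43320.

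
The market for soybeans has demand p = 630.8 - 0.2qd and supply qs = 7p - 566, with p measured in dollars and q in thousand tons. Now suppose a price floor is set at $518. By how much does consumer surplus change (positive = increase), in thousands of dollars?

Rearranging demand gives qd = 3154 - 5p. Equilibrium: 3154 - 5p = 7p - 566, so 3720 = 12p and p* = 310, q* = 1604.
Because the floor (518) lies above the market-clearing price, it is binding.
At p = 518: qd = 3154 - 5·518 = 564 and qs = 7·518 - 566 = 3060.
Consumer surplus without the control is ½ · (630.8 - 310) · 1604 = 257281.6.
With the floor, consumers buy 564 units at 518, so CS = ½ · (630.8 - 518) · 564 = 31809.6.
Change in consumer surplus = 31809.6 - 257281.6 = -225472.

-225472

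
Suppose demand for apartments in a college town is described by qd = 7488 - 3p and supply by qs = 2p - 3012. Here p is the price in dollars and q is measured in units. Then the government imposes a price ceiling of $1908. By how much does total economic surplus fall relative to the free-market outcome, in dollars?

61440

Setting quantity demanded equal to quantity supplied, 7488 - 3p = 2p - 3012, gives p* = 2100 and q* = 1188.
Because the ceiling (1908) lies below the market-clearing price, it is binding.
At p = 1908: qd = 7488 - 3·1908 = 1764 and qs = 2·1908 - 3012 = 804.
Quantity traded falls to 804. At q = 804 the demand price is (7488 - 804)/3 = 2228 and the supply price is (3012 + 804)/2 = 1908.
Deadweight loss = ½ · (2228 - 1908) · (1188 - 804) = ½ · 320 · 384 = 61440.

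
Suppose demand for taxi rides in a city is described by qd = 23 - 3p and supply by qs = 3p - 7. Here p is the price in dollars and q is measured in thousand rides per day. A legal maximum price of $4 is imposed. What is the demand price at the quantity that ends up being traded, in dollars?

6

Setting quantity demanded equal to quantity supplied, 23 - 3p = 3p - 7, gives p* = 5 and q* = 8.
Since 4 < 5, the ceiling is binding.
At p = 4: qd = 23 - 3·4 = 11 and qs = 3·4 - 7 = 5.
Only 5 units reach the market. On the demand curve, the marginal buyer's willingness to pay at q = 5 is (23 - 5)/3 = 6.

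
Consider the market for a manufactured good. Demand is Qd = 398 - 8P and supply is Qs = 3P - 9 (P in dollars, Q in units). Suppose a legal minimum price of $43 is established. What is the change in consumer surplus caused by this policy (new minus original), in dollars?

Equilibrium: 398 - 8P = 3P - 9, so 407 = 11P and P* = 37, Q* = 102.
Because the floor (43) lies above the market-clearing price, it is binding.
At P = 43: Qd = 398 - 8·43 = 54 and Qs = 3·43 - 9 = 120.
Consumer surplus without the control is ½ · (49.75 - 37) · 102 = 650.25.
With the floor, consumers buy 54 units at 43, so CS = ½ · (49.75 - 43) · 54 = 182.25.
Change in consumer surplus = 182.25 - 650.25 = -468.

-468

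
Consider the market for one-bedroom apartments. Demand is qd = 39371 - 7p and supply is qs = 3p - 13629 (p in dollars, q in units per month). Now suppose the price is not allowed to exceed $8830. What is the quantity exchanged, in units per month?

Without the control the market clears where 39371 - 7p = 3p - 13629, i.e. p* = 5300 and q* = 2271.
The ceiling of 8830 is above the equilibrium price 5300, so it is not binding; the market clears at p* = 5300, q* = 2271.

2271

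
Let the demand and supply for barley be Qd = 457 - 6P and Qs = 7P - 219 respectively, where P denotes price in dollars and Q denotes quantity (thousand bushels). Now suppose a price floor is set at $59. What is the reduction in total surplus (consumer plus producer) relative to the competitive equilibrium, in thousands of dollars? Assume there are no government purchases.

273

Without the control the market clears where 457 - 6P = 7P - 219, i.e. P* = 52 and Q* = 145.
Because the floor (59) lies above the market-clearing price, it is binding.
At P = 59: Qd = 457 - 6·59 = 103 and Qs = 7·59 - 219 = 194.
Quantity traded falls to 103. At Q = 103 the demand price is (457 - 103)/6 = 59 and the supply price is (219 + 103)/7 = 46.
Deadweight loss = ½ · (59 - 46) · (145 - 103) = ½ · 13 · 42 = 273.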